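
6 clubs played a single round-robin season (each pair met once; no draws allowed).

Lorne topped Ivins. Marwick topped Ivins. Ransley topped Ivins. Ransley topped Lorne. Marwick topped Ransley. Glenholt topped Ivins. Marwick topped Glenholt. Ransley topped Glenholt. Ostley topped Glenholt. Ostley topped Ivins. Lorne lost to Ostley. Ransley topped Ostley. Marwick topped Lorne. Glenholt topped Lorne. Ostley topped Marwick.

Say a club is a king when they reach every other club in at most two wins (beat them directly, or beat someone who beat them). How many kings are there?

Ransley reaches everyone (king).
Marwick reaches everyone (king).
Lorne cannot reach Ransley, Marwick, Glenholt, Ostley in two steps.
Glenholt cannot reach Ransley, Marwick, Ostley in two steps.
Ivins cannot reach Ransley, Marwick, Lorne, Glenholt, Ostley in two steps.
Ostley reaches everyone (king).
Kings: Ransley, Marwick, Ostley — 3.

3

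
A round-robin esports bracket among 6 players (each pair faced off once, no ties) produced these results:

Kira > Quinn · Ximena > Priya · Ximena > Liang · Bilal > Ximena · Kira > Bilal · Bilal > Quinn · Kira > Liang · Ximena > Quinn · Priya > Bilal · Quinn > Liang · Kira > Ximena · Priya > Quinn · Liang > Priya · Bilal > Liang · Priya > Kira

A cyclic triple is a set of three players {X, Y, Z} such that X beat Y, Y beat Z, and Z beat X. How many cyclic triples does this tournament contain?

5

Of the C(6,3) = 20 triples, the cyclic ones are: {Bilal, Priya, Liang}; {Bilal, Priya, Ximena}; {Priya, Liang, Quinn}; {Priya, Liang, Kira}; {Priya, Kira, Ximena}.
That is 5.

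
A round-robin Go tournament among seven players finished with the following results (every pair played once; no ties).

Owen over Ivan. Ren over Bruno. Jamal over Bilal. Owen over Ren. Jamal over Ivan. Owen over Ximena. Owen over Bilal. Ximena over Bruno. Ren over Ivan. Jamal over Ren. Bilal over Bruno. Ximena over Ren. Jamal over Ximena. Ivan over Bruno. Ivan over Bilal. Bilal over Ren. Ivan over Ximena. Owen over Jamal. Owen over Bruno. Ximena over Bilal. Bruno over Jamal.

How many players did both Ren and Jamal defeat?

Ren beat: Ivan, Bruno.
Jamal beat: Ximena, Ivan, Bilal, Ren.
Both beat: Ivan — 1.

1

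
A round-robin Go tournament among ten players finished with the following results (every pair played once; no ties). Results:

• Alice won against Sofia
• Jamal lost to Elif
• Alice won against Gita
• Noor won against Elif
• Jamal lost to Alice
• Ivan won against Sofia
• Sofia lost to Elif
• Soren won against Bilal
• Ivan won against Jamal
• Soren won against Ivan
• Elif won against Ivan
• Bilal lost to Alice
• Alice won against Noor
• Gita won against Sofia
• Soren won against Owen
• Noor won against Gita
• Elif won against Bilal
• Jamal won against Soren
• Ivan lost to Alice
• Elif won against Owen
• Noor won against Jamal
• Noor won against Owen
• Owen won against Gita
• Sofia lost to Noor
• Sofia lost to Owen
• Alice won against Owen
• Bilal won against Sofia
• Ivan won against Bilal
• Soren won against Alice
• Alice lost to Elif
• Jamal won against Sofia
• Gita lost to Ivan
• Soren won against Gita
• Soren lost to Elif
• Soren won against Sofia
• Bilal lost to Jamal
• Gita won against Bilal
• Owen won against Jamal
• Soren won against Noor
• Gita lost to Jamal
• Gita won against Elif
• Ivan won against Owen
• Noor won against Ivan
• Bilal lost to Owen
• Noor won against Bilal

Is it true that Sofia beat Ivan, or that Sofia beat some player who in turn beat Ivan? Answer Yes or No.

No

Sofia did not beat Ivan directly.
Sofia beat no one, so there is no intermediate player.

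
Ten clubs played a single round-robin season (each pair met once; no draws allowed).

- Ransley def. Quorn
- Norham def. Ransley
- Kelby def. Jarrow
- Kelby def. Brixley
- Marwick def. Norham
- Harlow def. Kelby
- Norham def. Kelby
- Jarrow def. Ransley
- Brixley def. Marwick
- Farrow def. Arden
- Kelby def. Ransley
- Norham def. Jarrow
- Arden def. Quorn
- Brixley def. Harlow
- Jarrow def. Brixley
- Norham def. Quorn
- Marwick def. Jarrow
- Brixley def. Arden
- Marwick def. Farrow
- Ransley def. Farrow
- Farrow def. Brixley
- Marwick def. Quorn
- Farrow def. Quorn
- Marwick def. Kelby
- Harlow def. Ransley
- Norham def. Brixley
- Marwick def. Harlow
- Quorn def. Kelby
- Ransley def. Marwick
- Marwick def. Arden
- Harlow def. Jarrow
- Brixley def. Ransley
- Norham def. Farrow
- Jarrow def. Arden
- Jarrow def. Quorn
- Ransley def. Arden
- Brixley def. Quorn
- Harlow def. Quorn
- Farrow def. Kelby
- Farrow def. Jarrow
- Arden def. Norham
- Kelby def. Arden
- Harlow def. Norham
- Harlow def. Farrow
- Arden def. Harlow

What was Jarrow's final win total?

4

Jarrow's results: beat Brixley, Quorn, Arden, Ransley; lost to Norham, Harlow, Kelby, Farrow, Marwick.
That is 4 wins.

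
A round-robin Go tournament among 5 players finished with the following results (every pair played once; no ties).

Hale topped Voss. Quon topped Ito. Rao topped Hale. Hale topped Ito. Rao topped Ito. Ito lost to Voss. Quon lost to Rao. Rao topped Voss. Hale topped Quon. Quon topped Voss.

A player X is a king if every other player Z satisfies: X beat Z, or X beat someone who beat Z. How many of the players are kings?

Quon cannot reach Hale, Rao in two steps.
Voss cannot reach Quon, Hale, Rao in two steps.
Hale cannot reach Rao in two steps.
Ito cannot reach Quon, Voss, Hale, Rao in two steps.
Rao reaches everyone (king).
Kings: Rao — 1.

1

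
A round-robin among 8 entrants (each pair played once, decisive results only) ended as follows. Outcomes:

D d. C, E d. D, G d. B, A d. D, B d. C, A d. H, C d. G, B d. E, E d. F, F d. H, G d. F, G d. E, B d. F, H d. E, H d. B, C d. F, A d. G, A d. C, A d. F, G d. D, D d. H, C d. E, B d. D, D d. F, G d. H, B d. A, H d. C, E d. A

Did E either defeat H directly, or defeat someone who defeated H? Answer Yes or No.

E did not beat H directly.
E beat A, D, F. Of those, A beat H.

Yes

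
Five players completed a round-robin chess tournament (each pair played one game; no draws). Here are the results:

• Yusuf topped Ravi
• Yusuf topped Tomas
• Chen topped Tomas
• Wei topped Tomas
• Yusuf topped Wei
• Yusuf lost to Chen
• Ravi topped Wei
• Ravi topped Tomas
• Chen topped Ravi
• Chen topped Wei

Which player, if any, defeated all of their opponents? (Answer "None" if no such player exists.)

Chen has 4 wins out of 4 opponents — a perfect record.

Chen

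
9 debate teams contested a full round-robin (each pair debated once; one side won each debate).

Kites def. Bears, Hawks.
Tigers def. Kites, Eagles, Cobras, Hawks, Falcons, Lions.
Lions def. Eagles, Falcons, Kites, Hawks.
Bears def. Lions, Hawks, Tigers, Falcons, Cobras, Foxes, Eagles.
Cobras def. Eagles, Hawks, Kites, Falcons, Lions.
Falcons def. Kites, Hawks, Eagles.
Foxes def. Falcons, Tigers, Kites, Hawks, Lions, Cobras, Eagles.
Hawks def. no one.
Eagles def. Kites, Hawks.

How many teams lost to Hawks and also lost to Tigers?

0

Hawks beat: no one.
Tigers beat: Falcons, Cobras, Lions, Hawks, Eagles, Kites.
No one was beaten by both.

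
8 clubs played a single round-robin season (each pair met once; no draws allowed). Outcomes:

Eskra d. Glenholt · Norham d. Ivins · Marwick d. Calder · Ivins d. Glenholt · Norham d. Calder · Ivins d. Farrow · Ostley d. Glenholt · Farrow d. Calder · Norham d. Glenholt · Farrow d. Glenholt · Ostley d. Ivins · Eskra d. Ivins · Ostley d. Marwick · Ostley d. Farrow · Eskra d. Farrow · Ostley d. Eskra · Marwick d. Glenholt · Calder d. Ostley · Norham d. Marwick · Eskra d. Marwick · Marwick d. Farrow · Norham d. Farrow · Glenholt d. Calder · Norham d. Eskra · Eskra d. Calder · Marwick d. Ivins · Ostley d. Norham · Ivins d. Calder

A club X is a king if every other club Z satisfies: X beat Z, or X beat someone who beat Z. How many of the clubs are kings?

Ivins cannot reach Norham, Marwick, Eskra in two steps.
Farrow cannot reach Ivins, Norham, Marwick, Eskra in two steps.
Calder reaches everyone (king).
Norham reaches everyone (king).
Marwick cannot reach Norham, Eskra in two steps.
Ostley reaches everyone (king).
Eskra cannot reach Norham in two steps.
Glenholt cannot reach Ivins, Farrow, Norham, Marwick, Eskra in two steps.
Kings: Calder, Norham, Ostley — 3.

3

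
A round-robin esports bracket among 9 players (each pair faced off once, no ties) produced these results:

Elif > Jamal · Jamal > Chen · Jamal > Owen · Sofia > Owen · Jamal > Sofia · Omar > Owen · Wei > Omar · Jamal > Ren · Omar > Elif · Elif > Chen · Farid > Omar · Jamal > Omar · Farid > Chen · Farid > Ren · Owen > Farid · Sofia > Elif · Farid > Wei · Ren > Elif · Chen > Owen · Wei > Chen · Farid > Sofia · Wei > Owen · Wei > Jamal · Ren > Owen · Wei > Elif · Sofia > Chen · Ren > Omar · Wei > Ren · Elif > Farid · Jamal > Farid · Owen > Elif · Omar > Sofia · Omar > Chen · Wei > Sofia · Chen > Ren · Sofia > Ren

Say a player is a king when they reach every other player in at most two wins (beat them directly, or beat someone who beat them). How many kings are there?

5

Ren cannot reach Wei in two steps.
Farid reaches everyone (king).
Omar cannot reach Wei in two steps.
Sofia cannot reach Wei in two steps.
Jamal reaches everyone (king).
Elif reaches everyone (king).
Chen cannot reach Sofia, Jamal, Wei in two steps.
Owen reaches everyone (king).
Wei reaches everyone (king).
Kings: Farid, Jamal, Elif, Owen, Wei — 5.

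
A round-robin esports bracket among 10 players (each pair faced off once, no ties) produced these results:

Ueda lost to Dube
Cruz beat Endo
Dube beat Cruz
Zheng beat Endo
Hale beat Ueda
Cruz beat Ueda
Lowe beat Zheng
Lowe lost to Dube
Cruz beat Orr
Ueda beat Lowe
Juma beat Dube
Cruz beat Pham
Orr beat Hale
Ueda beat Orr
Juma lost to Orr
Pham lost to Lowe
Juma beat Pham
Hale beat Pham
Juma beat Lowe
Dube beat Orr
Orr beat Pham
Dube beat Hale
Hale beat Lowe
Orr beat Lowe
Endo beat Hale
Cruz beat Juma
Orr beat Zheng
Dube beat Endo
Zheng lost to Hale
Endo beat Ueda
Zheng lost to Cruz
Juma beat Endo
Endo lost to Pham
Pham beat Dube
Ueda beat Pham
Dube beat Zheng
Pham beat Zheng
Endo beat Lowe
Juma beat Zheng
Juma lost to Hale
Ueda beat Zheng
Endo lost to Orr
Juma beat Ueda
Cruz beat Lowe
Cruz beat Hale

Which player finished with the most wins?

Win totals: Lowe 2, Cruz 8, Hale 5, Zheng 1, Endo 3, Dube 7, Ueda 4, Juma 6, Pham 3, Orr 6.
Cruz leads with 8 wins (next highest: 7).

Cruz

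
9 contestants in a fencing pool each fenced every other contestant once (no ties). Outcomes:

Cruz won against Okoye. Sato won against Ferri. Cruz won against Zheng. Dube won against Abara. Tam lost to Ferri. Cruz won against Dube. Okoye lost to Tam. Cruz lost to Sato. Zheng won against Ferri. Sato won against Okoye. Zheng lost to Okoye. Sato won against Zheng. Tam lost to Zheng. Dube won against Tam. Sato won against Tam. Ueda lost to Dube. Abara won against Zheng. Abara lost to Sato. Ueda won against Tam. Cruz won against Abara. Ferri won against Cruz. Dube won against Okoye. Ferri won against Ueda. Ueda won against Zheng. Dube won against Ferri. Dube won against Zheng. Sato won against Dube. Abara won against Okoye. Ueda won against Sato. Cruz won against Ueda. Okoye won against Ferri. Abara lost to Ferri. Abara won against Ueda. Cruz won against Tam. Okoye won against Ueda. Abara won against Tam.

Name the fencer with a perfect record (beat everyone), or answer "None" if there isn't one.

Highest win total is Sato with 7 (out of 8 possible).
Sato lost to Ueda, so no fencer went undefeated.

None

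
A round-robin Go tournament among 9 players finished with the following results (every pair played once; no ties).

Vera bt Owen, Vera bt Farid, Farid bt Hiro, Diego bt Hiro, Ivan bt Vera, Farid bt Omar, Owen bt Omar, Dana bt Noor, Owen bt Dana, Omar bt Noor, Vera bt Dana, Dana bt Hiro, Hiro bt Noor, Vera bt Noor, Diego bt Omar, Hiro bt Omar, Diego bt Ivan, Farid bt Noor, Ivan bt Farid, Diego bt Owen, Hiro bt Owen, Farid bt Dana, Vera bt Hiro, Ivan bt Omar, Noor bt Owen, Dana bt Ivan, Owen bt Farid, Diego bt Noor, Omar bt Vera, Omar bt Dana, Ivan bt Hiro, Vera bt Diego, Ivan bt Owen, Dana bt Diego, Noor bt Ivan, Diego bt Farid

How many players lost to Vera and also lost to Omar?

2

Vera beat: Dana, Hiro, Farid, Diego, Owen, Noor.
Omar beat: Dana, Vera, Noor.
Both beat: Dana, Noor — 2.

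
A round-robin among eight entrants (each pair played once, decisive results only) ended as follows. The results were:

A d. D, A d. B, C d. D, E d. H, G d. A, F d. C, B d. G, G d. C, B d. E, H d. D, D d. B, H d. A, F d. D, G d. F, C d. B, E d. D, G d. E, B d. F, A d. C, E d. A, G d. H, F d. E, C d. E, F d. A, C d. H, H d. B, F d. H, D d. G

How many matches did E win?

E's results: beat A, D, H; lost to B, C, F, G.
That is 3 wins.

3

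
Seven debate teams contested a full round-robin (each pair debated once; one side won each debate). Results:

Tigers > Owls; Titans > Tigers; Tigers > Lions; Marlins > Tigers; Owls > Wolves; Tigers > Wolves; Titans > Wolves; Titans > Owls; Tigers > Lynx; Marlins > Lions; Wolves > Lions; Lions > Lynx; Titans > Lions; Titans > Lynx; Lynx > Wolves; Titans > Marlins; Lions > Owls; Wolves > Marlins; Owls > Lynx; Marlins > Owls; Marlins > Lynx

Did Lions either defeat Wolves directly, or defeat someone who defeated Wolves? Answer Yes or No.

Lions did not beat Wolves directly.
Lions beat Lynx, Owls. Of those, Lynx beat Wolves.

Yes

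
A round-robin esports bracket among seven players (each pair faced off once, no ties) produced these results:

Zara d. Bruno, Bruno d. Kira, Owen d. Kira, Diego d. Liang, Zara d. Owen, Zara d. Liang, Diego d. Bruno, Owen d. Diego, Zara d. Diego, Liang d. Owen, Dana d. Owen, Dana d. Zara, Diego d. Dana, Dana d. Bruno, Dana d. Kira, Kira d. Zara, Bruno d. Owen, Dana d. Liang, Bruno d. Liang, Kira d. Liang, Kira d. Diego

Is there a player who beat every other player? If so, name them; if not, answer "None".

Highest win total is Dana with 5 (out of 6 possible).
Dana lost to Diego, so no player went undefeated.

None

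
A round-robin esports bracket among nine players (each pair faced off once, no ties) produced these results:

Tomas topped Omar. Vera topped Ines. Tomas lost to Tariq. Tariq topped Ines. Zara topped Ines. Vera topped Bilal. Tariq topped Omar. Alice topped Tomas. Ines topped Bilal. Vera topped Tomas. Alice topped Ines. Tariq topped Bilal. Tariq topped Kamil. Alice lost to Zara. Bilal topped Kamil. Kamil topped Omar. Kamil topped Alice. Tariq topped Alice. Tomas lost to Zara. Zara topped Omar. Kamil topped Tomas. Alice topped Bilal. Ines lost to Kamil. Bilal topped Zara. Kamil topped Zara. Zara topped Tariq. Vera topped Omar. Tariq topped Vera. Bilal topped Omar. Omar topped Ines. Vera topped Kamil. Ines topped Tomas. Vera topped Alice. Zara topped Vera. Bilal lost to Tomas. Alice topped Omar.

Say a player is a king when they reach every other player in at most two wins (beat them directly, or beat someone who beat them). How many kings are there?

4

Bilal reaches everyone (king).
Kamil reaches everyone (king).
Zara reaches everyone (king).
Tariq reaches everyone (king).
Omar cannot reach Kamil, Zara, Tariq, Alice, Vera in two steps.
Alice cannot reach Tariq, Vera in two steps.
Vera cannot reach Tariq in two steps.
Tomas cannot reach Tariq, Alice, Vera in two steps.
Ines cannot reach Tariq, Alice, Vera in two steps.
Kings: Bilal, Kamil, Zara, Tariq — 4.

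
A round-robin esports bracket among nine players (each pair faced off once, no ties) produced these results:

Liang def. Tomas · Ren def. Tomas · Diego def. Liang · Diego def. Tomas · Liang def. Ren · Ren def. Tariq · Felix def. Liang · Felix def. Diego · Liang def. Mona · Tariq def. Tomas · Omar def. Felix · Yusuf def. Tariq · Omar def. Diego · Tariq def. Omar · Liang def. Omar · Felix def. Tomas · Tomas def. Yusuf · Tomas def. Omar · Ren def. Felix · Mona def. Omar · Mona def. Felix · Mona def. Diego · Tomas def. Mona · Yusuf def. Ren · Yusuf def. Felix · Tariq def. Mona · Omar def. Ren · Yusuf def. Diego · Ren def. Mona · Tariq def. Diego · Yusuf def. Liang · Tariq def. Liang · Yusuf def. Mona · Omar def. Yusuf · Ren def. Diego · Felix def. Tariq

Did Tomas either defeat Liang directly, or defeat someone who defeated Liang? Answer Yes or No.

Tomas did not beat Liang directly.
Tomas beat Mona, Omar, Yusuf. Of those, Yusuf beat Liang.

Yes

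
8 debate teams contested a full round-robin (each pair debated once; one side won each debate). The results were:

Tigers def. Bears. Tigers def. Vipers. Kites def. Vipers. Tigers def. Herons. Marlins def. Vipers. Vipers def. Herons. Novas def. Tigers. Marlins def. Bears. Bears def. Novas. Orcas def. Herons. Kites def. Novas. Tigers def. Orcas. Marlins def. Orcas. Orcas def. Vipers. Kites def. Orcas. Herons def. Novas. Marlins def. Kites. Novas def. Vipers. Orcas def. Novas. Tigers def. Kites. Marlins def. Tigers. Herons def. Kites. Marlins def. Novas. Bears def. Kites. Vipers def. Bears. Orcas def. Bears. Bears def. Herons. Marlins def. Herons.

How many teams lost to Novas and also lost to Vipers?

Novas beat: Tigers, Vipers.
Vipers beat: Herons, Bears.
No one was beaten by both.

0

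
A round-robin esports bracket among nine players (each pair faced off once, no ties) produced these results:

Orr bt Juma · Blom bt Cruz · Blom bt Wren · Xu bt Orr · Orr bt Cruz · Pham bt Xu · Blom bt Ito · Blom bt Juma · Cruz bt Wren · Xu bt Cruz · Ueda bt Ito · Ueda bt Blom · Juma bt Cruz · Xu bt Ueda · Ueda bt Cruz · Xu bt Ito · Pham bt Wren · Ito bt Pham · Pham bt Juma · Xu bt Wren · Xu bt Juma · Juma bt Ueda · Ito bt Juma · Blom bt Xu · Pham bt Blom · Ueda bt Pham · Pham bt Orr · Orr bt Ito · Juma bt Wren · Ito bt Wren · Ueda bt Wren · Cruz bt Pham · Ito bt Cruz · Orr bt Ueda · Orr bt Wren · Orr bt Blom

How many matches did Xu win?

Xu's results: beat Juma, Wren, Ueda, Orr, Ito, Cruz; lost to Pham, Blom.
That is 6 wins.

6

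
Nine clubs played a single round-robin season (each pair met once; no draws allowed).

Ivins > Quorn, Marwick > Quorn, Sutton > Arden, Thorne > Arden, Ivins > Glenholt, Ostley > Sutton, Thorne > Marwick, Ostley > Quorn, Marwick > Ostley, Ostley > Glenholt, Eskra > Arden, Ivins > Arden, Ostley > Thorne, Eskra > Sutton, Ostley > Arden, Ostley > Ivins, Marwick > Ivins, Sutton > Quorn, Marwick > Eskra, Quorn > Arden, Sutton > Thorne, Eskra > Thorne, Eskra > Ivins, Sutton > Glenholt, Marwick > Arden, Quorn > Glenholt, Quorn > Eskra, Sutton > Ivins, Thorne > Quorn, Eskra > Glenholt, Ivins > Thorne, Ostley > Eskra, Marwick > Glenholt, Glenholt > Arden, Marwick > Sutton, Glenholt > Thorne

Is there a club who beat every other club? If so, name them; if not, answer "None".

None

Highest win total is Ostley with 7 (out of 8 possible).
Ostley lost to Marwick, so no club went undefeated.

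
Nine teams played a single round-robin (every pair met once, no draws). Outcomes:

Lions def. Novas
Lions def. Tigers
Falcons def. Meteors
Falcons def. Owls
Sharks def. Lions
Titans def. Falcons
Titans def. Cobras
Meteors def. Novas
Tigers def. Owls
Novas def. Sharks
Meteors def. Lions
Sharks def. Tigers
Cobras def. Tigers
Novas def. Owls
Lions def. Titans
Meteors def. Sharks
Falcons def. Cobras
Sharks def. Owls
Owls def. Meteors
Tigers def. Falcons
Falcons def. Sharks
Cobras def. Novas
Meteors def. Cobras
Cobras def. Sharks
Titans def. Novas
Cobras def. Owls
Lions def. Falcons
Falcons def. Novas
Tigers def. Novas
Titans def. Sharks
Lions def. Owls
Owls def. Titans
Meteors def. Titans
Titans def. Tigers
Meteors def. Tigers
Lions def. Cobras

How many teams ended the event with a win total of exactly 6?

2

Win totals: Cobras 4, Meteors 6, Sharks 3, Titans 5, Novas 2, Tigers 3, Owls 2, Falcons 5, Lions 6.
Exactly 6: Meteors, Lions — 2 teams.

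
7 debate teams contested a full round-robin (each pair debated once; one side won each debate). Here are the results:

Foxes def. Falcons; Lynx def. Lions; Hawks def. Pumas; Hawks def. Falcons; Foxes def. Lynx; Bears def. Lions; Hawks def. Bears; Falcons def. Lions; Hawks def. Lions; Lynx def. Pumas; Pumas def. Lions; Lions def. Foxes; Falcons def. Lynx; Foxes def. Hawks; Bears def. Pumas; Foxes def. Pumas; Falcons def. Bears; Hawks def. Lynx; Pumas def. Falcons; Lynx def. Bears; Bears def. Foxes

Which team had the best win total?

Win totals: Falcons 3, Lynx 3, Pumas 2, Hawks 5, Foxes 4, Lions 1, Bears 3.
Hawks leads with 5 wins (next highest: 4).

Hawks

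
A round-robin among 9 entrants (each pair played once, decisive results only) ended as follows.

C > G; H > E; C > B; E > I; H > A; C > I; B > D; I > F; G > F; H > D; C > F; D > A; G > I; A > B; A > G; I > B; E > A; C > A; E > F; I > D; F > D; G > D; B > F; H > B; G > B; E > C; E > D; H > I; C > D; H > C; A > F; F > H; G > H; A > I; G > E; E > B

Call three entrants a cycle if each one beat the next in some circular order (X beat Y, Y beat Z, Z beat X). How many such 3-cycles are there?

13

Win totals: A 4, B 2, C 6, D 1, E 6, F 2, G 6, H 6, I 3.
An entrant with w wins dominates both others in C(w,2) triples; summing gives 6 + 1 + 15 + 0 + 15 + 1 + 15 + 15 + 3 = 71 transitive triples.
Total triples C(9,3) = 84, so cyclic triples = 84 − 71 = 13.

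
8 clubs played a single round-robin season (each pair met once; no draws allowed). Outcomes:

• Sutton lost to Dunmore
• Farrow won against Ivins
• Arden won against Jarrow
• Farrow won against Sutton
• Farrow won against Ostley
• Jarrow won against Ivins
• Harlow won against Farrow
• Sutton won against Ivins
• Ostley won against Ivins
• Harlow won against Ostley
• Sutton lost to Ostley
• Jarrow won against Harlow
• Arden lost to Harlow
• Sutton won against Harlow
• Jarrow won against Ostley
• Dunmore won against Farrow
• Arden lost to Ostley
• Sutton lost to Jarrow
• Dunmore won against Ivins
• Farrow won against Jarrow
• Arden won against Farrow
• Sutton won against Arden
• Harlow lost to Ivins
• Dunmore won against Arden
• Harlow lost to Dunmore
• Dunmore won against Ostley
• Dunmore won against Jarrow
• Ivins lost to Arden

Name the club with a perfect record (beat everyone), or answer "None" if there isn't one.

Dunmore has 7 wins out of 7 opponents — a perfect record.

Dunmore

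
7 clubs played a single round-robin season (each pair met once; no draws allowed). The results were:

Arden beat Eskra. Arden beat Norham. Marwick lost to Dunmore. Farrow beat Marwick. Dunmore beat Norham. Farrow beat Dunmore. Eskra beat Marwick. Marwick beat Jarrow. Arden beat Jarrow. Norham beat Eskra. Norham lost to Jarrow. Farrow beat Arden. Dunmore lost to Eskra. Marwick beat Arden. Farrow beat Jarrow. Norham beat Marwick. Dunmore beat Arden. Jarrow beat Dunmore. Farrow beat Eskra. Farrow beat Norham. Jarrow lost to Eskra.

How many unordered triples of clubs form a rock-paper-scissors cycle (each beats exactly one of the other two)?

8

Win totals: Marwick 2, Jarrow 2, Farrow 6, Arden 3, Dunmore 3, Norham 2, Eskra 3.
A club with w wins dominates both others in C(w,2) triples; summing gives 1 + 1 + 15 + 3 + 3 + 1 + 3 = 27 transitive triples.
Total triples C(7,3) = 35, so cyclic triples = 35 − 27 = 8.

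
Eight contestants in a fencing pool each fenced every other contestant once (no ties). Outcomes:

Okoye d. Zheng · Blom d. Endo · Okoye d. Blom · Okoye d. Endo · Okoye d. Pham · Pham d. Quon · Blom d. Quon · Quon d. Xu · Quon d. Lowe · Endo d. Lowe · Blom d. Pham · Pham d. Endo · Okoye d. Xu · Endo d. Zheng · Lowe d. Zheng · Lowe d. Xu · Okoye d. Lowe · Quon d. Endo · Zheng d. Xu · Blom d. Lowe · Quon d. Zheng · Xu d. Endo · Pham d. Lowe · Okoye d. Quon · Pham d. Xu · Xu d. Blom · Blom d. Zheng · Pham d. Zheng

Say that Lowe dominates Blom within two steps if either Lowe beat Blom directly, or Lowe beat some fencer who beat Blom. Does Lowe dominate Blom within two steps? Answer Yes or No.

Lowe did not beat Blom directly.
Lowe beat Xu, Zheng. Of those, Xu beat Blom.

Yes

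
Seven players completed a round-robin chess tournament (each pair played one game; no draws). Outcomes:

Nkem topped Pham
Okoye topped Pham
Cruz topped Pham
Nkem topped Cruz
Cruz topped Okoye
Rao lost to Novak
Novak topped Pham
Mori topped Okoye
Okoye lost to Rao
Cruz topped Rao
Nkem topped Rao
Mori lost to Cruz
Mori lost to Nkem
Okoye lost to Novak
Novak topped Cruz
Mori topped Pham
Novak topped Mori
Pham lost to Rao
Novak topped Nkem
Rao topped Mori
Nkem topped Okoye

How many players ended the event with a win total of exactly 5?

Win totals: Okoye 1, Rao 3, Pham 0, Nkem 5, Novak 6, Cruz 4, Mori 2.
Exactly 5: Nkem — 1 player.

1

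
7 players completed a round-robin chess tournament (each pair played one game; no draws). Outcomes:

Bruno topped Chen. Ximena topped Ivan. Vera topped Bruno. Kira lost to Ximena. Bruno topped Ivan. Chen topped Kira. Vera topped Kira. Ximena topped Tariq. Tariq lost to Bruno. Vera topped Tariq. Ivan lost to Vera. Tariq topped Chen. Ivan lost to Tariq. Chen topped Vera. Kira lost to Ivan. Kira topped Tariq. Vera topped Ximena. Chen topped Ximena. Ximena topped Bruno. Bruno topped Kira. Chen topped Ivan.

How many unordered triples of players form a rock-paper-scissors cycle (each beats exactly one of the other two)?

6

Win totals: Kira 1, Vera 5, Tariq 2, Chen 4, Ximena 4, Bruno 4, Ivan 1.
A player with w wins dominates both others in C(w,2) triples; summing gives 0 + 10 + 1 + 6 + 6 + 6 + 0 = 29 transitive triples.
Total triples C(7,3) = 35, so cyclic triples = 35 − 29 = 6.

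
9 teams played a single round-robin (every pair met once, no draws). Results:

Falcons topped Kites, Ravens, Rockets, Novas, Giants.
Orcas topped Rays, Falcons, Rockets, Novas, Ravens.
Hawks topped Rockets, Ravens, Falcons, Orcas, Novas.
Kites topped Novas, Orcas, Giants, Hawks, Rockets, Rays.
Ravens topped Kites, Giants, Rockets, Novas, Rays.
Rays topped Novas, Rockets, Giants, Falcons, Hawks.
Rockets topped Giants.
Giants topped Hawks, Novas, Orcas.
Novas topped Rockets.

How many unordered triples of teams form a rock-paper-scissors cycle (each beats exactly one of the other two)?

Win totals: Rays 5, Novas 1, Orcas 5, Falcons 5, Kites 6, Giants 3, Hawks 5, Rockets 1, Ravens 5.
A team with w wins dominates both others in C(w,2) triples; summing gives 10 + 0 + 10 + 10 + 15 + 3 + 10 + 0 + 10 = 68 transitive triples.
Total triples C(9,3) = 84, so cyclic triples = 84 − 68 = 16.

16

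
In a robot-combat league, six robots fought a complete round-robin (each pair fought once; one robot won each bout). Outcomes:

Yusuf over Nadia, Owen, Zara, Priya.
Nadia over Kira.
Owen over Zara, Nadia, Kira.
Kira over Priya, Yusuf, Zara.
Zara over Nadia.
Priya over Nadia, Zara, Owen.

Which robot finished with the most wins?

Win totals: Nadia 1, Zara 1, Yusuf 4, Kira 3, Priya 3, Owen 3.
Yusuf leads with 4 wins (next highest: 3).

Yusuf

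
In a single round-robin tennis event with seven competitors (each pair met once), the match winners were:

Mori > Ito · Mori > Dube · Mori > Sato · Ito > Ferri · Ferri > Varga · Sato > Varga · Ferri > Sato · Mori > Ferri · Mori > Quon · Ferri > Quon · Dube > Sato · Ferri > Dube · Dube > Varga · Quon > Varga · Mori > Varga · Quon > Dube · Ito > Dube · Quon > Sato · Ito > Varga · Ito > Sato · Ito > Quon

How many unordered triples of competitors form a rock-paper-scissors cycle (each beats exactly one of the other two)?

Win totals: Mori 6, Ferri 4, Quon 3, Varga 0, Ito 5, Sato 1, Dube 2.
A competitor with w wins dominates both others in C(w,2) triples; summing gives 15 + 6 + 3 + 0 + 10 + 0 + 1 = 35 transitive triples.
Total triples C(7,3) = 35, so cyclic triples = 35 − 35 = 0.

0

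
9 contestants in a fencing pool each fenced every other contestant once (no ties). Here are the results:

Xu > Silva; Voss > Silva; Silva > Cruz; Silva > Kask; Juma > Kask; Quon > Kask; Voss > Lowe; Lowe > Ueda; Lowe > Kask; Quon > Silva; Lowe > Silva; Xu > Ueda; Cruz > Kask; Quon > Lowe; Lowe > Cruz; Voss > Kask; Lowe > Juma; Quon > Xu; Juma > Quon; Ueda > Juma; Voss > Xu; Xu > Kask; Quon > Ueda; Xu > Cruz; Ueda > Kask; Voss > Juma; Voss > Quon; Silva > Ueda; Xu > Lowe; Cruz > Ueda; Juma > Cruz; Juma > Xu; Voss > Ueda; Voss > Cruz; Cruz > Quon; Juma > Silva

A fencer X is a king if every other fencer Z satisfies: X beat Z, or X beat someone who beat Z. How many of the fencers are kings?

Silva cannot reach Xu, Lowe, Voss in two steps.
Kask cannot reach Silva, Quon, Cruz, Xu, Lowe, Ueda, Voss, Juma in two steps.
Quon cannot reach Voss in two steps.
Cruz cannot reach Voss in two steps.
Xu cannot reach Voss in two steps.
Lowe cannot reach Voss in two steps.
Ueda cannot reach Lowe, Voss in two steps.
Voss reaches everyone (king).
Juma cannot reach Voss in two steps.
Kings: Voss — 1.

1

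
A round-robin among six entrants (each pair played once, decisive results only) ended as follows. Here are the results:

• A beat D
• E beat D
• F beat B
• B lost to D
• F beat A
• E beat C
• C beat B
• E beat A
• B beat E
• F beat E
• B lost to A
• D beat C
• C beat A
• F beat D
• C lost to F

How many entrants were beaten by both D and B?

D beat: B, C.
B beat: E.
No one was beaten by both.

0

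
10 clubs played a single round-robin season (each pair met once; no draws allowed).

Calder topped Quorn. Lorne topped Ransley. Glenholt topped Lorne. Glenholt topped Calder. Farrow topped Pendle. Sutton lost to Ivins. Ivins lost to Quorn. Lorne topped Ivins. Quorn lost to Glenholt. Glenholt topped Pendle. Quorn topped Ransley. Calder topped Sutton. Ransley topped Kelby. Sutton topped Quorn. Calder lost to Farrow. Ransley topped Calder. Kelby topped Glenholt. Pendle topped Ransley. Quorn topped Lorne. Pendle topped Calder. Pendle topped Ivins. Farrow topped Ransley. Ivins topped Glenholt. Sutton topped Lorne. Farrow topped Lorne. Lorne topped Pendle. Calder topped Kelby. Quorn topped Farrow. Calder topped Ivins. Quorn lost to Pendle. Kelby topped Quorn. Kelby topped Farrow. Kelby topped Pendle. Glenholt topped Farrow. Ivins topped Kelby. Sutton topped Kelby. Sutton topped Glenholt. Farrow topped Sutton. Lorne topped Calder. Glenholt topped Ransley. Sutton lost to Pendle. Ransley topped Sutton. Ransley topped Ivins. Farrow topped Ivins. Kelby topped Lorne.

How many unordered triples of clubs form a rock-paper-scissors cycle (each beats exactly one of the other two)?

Win totals: Quorn 4, Pendle 5, Farrow 6, Lorne 4, Ivins 3, Calder 4, Ransley 4, Sutton 4, Kelby 5, Glenholt 6.
A club with w wins dominates both others in C(w,2) triples; summing gives 6 + 10 + 15 + 6 + 3 + 6 + 6 + 6 + 10 + 15 = 83 transitive triples.
Total triples C(10,3) = 120, so cyclic triples = 120 − 83 = 37.

37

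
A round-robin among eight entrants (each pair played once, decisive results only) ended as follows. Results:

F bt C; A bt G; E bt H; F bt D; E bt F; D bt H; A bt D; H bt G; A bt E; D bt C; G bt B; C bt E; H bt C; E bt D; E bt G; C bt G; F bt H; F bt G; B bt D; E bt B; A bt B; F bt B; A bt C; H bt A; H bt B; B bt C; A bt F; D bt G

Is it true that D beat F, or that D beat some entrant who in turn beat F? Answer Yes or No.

No

D did not beat F directly.
D beat C, G, H, but each of them lost to F. No two-step path.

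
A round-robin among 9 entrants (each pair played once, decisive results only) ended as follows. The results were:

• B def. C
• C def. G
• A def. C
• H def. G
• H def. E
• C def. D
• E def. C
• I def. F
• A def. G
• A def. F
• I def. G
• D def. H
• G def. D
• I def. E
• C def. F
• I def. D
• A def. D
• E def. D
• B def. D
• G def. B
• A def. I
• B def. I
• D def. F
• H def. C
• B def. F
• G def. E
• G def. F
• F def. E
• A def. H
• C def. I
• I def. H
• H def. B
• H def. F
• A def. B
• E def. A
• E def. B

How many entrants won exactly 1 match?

Win totals: A 7, B 4, C 4, D 2, E 4, F 1, G 4, H 5, I 5.
Exactly 1: F — 1 entrant.

1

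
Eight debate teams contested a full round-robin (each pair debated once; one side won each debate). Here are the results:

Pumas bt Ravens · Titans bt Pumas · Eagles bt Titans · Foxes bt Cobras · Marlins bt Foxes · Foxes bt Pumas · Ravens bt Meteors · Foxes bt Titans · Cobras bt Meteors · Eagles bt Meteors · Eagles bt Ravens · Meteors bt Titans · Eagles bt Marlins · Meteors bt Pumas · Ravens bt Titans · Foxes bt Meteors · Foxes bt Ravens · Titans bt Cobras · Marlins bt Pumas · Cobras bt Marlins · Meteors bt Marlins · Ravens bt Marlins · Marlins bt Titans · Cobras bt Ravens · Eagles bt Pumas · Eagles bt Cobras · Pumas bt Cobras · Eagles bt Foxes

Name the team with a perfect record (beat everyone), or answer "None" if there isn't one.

Eagles

Eagles has 7 wins out of 7 opponents — a perfect record.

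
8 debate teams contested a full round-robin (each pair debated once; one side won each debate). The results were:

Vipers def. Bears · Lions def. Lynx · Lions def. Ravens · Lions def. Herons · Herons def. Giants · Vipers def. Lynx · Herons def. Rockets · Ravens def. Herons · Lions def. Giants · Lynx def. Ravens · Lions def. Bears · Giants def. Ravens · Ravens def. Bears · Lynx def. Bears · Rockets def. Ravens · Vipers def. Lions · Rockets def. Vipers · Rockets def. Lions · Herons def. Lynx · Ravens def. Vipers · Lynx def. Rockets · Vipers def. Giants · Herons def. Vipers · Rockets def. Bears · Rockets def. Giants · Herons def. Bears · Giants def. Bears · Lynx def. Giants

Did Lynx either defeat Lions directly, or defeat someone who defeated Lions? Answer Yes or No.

Yes

Lynx did not beat Lions directly.
Lynx beat Rockets, Giants, Ravens, Bears. Of those, Rockets beat Lions.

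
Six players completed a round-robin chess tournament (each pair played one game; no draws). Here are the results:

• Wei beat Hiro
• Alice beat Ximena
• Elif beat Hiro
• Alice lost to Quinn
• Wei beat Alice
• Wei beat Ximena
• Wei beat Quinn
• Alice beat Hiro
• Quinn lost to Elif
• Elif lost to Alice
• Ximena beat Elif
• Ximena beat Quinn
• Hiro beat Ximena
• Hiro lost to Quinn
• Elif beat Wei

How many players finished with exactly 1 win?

Win totals: Ximena 2, Hiro 1, Alice 3, Elif 3, Wei 4, Quinn 2.
Exactly 1: Hiro — 1 player.

1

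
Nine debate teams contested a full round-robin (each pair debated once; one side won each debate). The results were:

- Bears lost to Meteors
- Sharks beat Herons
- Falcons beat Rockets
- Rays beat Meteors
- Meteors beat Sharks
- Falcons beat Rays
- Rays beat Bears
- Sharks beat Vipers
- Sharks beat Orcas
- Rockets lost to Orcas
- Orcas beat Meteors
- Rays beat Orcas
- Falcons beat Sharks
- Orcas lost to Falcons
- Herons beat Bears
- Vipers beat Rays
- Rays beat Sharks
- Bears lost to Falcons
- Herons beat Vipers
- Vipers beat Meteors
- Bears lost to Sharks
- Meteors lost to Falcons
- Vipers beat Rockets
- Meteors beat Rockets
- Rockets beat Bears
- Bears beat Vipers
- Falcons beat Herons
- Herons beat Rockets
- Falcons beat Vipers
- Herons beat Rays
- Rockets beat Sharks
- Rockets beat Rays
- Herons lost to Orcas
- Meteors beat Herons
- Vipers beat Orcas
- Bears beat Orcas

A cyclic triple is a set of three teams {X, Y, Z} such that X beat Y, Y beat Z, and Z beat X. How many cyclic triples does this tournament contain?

Win totals: Vipers 4, Rockets 3, Rays 4, Meteors 4, Falcons 8, Bears 2, Orcas 3, Herons 4, Sharks 4.
A team with w wins dominates both others in C(w,2) triples; summing gives 6 + 3 + 6 + 6 + 28 + 1 + 3 + 6 + 6 = 65 transitive triples.
Total triples C(9,3) = 84, so cyclic triples = 84 − 65 = 19.

19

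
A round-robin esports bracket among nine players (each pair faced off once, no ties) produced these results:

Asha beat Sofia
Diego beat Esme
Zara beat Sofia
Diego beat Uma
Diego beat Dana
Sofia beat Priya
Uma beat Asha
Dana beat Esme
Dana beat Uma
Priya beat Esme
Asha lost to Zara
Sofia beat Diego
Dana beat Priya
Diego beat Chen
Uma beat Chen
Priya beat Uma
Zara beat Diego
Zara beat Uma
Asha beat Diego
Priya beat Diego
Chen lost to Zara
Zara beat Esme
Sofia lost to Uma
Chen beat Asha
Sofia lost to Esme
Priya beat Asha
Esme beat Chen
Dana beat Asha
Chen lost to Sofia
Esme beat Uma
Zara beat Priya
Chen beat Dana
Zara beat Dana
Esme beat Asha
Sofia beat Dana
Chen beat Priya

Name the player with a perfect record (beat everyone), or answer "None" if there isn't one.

Zara

Zara has 8 wins out of 8 opponents — a perfect record.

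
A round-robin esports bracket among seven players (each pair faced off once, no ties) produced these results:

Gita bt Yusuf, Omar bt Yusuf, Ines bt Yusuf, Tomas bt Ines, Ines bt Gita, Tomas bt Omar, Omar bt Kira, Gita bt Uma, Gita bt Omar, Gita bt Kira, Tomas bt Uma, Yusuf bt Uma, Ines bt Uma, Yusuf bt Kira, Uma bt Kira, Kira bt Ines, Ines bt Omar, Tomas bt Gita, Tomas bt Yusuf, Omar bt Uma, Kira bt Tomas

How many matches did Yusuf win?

Yusuf's results: beat Kira, Uma; lost to Gita, Ines, Tomas, Omar.
That is 2 wins.

2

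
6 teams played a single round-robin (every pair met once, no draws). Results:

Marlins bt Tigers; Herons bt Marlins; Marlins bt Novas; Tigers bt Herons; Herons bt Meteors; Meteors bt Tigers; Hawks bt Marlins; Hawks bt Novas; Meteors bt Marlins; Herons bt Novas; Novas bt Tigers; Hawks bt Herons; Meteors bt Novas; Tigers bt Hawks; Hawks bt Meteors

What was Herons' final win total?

Herons' results: beat Marlins, Novas, Meteors; lost to Tigers, Hawks.
That is 3 wins.

3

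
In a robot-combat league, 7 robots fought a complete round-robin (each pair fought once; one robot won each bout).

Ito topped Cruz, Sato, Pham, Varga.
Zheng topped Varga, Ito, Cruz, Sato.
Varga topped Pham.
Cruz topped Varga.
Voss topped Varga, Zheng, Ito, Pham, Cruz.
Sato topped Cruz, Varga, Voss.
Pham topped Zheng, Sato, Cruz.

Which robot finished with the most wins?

Voss

Win totals: Pham 3, Varga 1, Cruz 1, Voss 5, Sato 3, Zheng 4, Ito 4.
Voss leads with 5 wins (next highest: 4).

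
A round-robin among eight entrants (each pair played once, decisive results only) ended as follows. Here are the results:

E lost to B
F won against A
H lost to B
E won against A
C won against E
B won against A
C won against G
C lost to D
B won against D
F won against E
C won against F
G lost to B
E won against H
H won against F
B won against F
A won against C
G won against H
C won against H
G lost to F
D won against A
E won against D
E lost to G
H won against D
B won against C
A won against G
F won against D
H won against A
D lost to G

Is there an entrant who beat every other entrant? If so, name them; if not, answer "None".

B has 7 wins out of 7 opponents — a perfect record.

B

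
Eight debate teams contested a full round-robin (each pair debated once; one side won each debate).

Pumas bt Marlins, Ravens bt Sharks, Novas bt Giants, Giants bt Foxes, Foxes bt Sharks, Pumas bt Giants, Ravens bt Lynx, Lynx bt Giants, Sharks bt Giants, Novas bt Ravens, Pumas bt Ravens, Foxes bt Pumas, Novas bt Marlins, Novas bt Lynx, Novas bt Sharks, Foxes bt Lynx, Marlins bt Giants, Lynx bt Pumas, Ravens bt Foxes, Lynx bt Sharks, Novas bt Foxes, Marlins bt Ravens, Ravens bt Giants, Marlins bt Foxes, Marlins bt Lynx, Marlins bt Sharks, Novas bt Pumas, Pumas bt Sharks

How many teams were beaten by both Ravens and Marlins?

4

Ravens beat: Foxes, Sharks, Giants, Lynx.
Marlins beat: Ravens, Foxes, Sharks, Giants, Lynx.
Both beat: Foxes, Sharks, Giants, Lynx — 4.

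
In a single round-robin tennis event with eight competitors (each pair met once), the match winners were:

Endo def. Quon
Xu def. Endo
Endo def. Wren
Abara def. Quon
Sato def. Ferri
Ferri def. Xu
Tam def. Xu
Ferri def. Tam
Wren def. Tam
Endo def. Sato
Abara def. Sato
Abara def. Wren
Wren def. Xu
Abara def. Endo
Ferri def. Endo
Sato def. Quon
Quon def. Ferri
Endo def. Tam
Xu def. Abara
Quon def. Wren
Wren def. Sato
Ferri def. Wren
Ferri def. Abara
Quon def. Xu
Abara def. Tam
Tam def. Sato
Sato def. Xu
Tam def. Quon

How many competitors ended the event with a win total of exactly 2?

Win totals: Ferri 5, Xu 2, Sato 3, Abara 5, Endo 4, Wren 3, Tam 3, Quon 3.
Exactly 2: Xu — 1 competitor.

1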